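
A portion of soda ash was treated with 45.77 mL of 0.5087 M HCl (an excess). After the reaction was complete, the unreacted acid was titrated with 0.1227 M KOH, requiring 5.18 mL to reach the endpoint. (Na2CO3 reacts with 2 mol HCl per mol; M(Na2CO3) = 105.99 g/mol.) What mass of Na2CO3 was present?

1.20 g

Total n(HCl) added = 0.5087 x 0.04577 = 0.02328 mol.
n(KOH) used = 0.1227 x 0.005180 = 0.0006356 mol, which equals the excess n(HCl).
So n(HCl) consumed by the sample = 0.02328 - 0.0006356 = 0.02265 mol.
n(Na2CO3) = 0.02265 / 2 = 0.01132 mol.
mass = 0.01132 mol x 105.99 g/mol = 1.20 g.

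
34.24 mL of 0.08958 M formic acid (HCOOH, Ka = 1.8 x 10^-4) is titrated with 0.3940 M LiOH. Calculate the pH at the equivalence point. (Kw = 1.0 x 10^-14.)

8.30

n(HCOOH) = 0.08958 x 0.03424 = 0.003067 mol; V(LiOH) at equivalence = 0.003067/0.3940 = 0.007785 L.
At equivalence all the acid is converted to HCOO-; total volume = 0.03424 + 0.007785 = 0.04202 L, so [HCOO-] = 0.003067/0.04202 = 0.07299 M.
Kb = Kw/Ka = 1.0e-14 / 1.8 x 10^-4 = 5.56e-11.
[OH^-] = sqrt(Kb x [HCOO-]) = sqrt(5.56e-11 x 0.07299) = 2.01e-6 M.
pOH = 5.70, so pH = 14.00 - 5.70 = 8.30.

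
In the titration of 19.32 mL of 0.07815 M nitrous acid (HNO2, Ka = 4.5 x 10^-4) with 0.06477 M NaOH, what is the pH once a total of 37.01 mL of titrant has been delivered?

n(acid) = 0.07815 x 0.01932 = 0.001510 mol; n(NaOH) added = 0.06477 x 0.03701 = 0.002397 mol.
Base is in excess by 0.002397 - 0.001510 = 0.0008873 mol in a total volume of 0.05633 L.
[OH^-] = 0.0008873/0.05633 = 0.01575 M, so pOH = 1.80 and pH = 14.00 - 1.80 = 12.20.

12.20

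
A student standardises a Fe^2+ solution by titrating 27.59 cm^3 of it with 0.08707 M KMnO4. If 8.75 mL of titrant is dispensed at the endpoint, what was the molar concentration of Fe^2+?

n(KMnO4) = 0.08707 x 0.008750 = 0.0007619 mol.
From the balanced equation, 1 mol KMnO4 reacts with 5 mol Fe^2+, so n(Fe^2+) = 0.0007619 x 5/1 = 0.003809 mol.
[Fe^2+] = 0.003809 / 0.02759 L = 0.138 M.

0.138 M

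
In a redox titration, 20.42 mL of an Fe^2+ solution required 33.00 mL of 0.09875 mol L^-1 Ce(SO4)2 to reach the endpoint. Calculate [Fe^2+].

0.160 M

n(Ce(SO4)2) = 0.09875 x 0.03300 = 0.003259 mol.
From the balanced equation, 1 mol Ce(SO4)2 reacts with 1 mol Fe^2+, so n(Fe^2+) = 0.003259 x 1/1 = 0.003259 mol.
[Fe^2+] = 0.003259 / 0.02042 L = 0.160 M.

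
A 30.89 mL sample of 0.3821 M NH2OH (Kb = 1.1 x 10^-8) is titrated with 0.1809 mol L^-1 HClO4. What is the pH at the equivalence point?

n(NH2OH) = 0.3821 x 0.03089 = 0.01180 mol; V(HClO4) at equivalence = 0.01180/0.1809 = 0.06525 L.
At equivalence the base is fully converted to NH3OH+; total volume = 0.09614 L, so [NH3OH+] = 0.01180/0.09614 = 0.1228 M.
Ka(NH3OH+) = Kw/Kb = 1.0e-14 / 1.1 x 10^-8 = 9.09e-7.
[H^+] = sqrt(Ka x [NH3OH+]) = sqrt(9.09e-7 x 0.1228) = 0.000334 M.
pH = -log(0.000334) = 3.48.

3.48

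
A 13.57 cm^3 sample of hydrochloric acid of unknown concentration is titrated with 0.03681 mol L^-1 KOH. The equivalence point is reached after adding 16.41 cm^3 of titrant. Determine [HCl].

n(KOH) delivered = 0.03681 x 0.01641 = 0.0006041 mol.
For a 1:1 reaction, n(HCl) = 0.0006041 mol.
[HCl] = 0.0006041 mol / 0.01357 L = 0.0445 M.

0.0445 M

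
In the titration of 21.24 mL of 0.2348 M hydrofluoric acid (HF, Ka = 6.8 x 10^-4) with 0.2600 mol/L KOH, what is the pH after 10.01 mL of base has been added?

3.21

Initial n(HF) = 0.2348 x 0.02124 = 0.004987 mol.
n(KOH) added = 0.2600 x 0.01001 = 0.002603 mol, converting that many moles of HF to F-.
Remaining n(HF) = 0.002385 mol; n(F-) = 0.002603 mol.
By Henderson-Hasselbalch, pH = pKa + log([A^-]/[HA]) = 3.17 + log(0.002603/0.002385) = 3.17 + (+0.04) = 3.21.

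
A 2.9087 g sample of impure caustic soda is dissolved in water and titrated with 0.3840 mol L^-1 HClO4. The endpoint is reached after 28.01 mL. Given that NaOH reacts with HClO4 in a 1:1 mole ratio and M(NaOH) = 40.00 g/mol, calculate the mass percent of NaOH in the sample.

14.8%

n(HClO4) = 0.3840 x 0.02801 = 0.01076 mol.
n(NaOH) = 0.01076 / 1 = 0.01076 mol.
mass of NaOH = 0.01076 x 40.00 = 0.4302 g.
% purity = 0.4302 / 2.9087 x 100 = 14.8%.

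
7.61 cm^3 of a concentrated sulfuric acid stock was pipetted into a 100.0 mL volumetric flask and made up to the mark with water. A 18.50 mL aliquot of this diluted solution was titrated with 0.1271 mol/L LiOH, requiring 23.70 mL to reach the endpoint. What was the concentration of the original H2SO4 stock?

1.07 M

n(LiOH) = 0.1271 x 0.02370 = 0.003012 mol.
n(H2SO4) in the aliquot = 0.003012 x 1/2 = 0.001506 mol.
[diluted H2SO4] = 0.001506 / 0.01850 = 0.08141 M.
Dilution factor = 100.0/7.610 = 13.14, so [stock] = 0.08141 x 13.14 = 1.07 M.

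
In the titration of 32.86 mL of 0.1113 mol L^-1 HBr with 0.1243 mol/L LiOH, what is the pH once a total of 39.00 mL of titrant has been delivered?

12.22

n(acid) = 0.1113 x 0.03286 = 0.003657 mol; n(LiOH) added = 0.1243 x 0.03900 = 0.004848 mol.
Base is in excess by 0.004848 - 0.003657 = 0.001190 mol in a total volume of 0.07186 L.
[OH^-] = 0.001190/0.07186 = 0.01657 M, so pOH = 1.78 and pH = 14.00 - 1.78 = 12.22.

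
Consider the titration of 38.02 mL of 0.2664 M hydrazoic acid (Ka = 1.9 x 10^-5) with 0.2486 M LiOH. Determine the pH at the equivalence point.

8.92

n(HN3) = 0.2664 x 0.03802 = 0.01013 mol; V(LiOH) at equivalence = 0.01013/0.2486 = 0.04074 L.
At equivalence all the acid is converted to N3-; total volume = 0.03802 + 0.04074 = 0.07876 L, so [N3-] = 0.01013/0.07876 = 0.1286 M.
Kb = Kw/Ka = 1.0e-14 / 1.9 x 10^-5 = 5.26e-10.
[OH^-] = sqrt(Kb x [N3-]) = sqrt(5.26e-10 x 0.1286) = 8.23e-6 M.
pOH = 5.08, so pH = 14.00 - 5.08 = 8.92.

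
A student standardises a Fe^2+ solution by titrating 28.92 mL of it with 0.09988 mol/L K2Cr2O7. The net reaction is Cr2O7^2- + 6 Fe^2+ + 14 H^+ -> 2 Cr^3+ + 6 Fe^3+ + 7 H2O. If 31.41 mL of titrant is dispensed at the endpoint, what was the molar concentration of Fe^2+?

n(K2Cr2O7) = 0.09988 x 0.03141 = 0.003137 mol.
From the balanced equation, 1 mol K2Cr2O7 reacts with 6 mol Fe^2+, so n(Fe^2+) = 0.003137 x 6/1 = 0.01882 mol.
[Fe^2+] = 0.01882 / 0.02892 L = 0.651 M.

0.651 M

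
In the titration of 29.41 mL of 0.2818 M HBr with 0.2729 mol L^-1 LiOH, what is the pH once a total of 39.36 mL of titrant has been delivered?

n(acid) = 0.2818 x 0.02941 = 0.008288 mol; n(LiOH) added = 0.2729 x 0.03936 = 0.01074 mol.
Base is in excess by 0.01074 - 0.008288 = 0.002454 mol in a total volume of 0.06877 L.
[OH^-] = 0.002454/0.06877 = 0.03568 M, so pOH = 1.45 and pH = 14.00 - 1.45 = 12.55.

12.55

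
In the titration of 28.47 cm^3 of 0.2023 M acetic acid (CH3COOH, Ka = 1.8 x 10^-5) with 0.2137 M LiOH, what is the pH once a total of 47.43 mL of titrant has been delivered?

n(acid) = 0.2023 x 0.02847 = 0.005759 mol; n(LiOH) added = 0.2137 x 0.04743 = 0.01014 mol.
Base is in excess by 0.01014 - 0.005759 = 0.004376 mol in a total volume of 0.07590 L.
[OH^-] = 0.004376/0.07590 = 0.05766 M, so pOH = 1.24 and pH = 14.00 - 1.24 = 12.76.

12.76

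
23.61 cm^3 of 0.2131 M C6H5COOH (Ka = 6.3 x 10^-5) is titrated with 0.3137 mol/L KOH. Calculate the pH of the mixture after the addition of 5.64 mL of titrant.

3.93

Initial n(C6H5COOH) = 0.2131 x 0.02361 = 0.005031 mol.
n(KOH) added = 0.3137 x 0.005640 = 0.001769 mol, converting that many moles of C6H5COOH to C6H5COO-.
Remaining n(C6H5COOH) = 0.003262 mol; n(C6H5COO-) = 0.001769 mol.
By Henderson-Hasselbalch, pH = pKa + log([A^-]/[HA]) = 4.20 + log(0.001769/0.003262) = 4.20 + (-0.27) = 3.93.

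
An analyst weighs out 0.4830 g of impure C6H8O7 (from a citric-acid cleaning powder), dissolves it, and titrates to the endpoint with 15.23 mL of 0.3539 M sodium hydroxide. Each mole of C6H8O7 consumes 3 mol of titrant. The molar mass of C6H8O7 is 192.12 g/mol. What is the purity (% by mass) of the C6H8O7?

71.5%

n(NaOH) = 0.3539 x 0.01523 = 0.005390 mol.
n(C6H8O7) = 0.005390 / 3 = 0.001797 mol.
mass of C6H8O7 = 0.001797 x 192.12 = 0.3452 g.
% purity = 0.3452 / 0.4830 x 100 = 71.5%.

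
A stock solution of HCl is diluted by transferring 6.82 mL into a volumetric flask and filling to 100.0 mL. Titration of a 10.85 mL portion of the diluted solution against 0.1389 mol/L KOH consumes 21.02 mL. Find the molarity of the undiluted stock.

3.95 M

n(KOH) = 0.1389 x 0.02102 = 0.002920 mol.
n(HCl) in the aliquot = 0.002920 mol.
[diluted HCl] = 0.002920 / 0.01085 = 0.2691 M.
Dilution factor = 100.0/6.820 = 14.66, so [stock] = 0.2691 x 14.66 = 3.95 M.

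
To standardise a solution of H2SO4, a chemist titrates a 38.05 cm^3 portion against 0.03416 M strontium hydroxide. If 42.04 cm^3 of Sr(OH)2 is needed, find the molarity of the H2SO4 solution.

n(Sr(OH)2) delivered = 0.03416 x 0.04204 = 0.001436 mol.
For a 1:1 reaction, n(H2SO4) = 0.001436 mol.
[H2SO4] = 0.001436 mol / 0.03805 L = 0.0377 M.

0.0377 M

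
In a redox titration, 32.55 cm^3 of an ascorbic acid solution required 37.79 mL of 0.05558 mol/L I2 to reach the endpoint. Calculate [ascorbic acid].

0.0645 M

n(I2) = 0.05558 x 0.03779 = 0.002100 mol.
From the balanced equation, 1 mol I2 reacts with 1 mol ascorbic acid, so n(ascorbic acid) = 0.002100 x 1/1 = 0.002100 mol.
[ascorbic acid] = 0.002100 / 0.03255 L = 0.0645 M.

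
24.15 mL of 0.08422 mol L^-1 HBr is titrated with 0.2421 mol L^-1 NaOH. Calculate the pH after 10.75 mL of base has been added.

n(acid) = 0.08422 x 0.02415 = 0.002034 mol; n(NaOH) added = 0.2421 x 0.01075 = 0.002603 mol.
Base is in excess by 0.002603 - 0.002034 = 0.0005687 mol in a total volume of 0.03490 L.
[OH^-] = 0.0005687/0.03490 = 0.01629 M, so pOH = 1.79 and pH = 14.00 - 1.79 = 12.21.

12.21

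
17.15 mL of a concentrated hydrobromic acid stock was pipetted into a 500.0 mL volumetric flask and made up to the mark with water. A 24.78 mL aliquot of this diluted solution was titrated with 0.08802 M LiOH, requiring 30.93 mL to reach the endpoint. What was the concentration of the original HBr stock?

3.20 M

n(LiOH) = 0.08802 x 0.03093 = 0.002722 mol.
n(HBr) in the aliquot = 0.002722 mol.
[diluted HBr] = 0.002722 / 0.02478 = 0.1099 M.
Dilution factor = 500.0/17.15 = 29.15, so [stock] = 0.1099 x 29.15 = 3.20 M.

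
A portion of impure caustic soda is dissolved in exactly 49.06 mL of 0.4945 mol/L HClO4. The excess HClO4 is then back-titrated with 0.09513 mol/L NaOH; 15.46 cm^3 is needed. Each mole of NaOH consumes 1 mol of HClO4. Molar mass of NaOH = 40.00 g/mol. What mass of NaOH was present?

0.912 g

Total n(HClO4) added = 0.4945 x 0.04906 = 0.02426 mol.
n(NaOH) used = 0.09513 x 0.01546 = 0.001471 mol, which equals the excess n(HClO4).
So n(HClO4) consumed by the sample = 0.02426 - 0.001471 = 0.02279 mol.
n(NaOH) = 0.02279 / 1 = 0.02279 mol.
mass = 0.02279 mol x 40.00 g/mol = 0.912 g.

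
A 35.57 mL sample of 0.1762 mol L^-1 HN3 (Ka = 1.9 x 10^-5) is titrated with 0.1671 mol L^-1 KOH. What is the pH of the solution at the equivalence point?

n(HN3) = 0.1762 x 0.03557 = 0.006267 mol; V(KOH) at equivalence = 0.006267/0.1671 = 0.03751 L.
At equivalence all the acid is converted to N3-; total volume = 0.03557 + 0.03751 = 0.07308 L, so [N3-] = 0.006267/0.07308 = 0.08576 M.
Kb = Kw/Ka = 1.0e-14 / 1.9 x 10^-5 = 5.26e-10.
[OH^-] = sqrt(Kb x [N3-]) = sqrt(5.26e-10 x 0.08576) = 6.72e-6 M.
pOH = 5.17, so pH = 14.00 - 5.17 = 8.83.

8.83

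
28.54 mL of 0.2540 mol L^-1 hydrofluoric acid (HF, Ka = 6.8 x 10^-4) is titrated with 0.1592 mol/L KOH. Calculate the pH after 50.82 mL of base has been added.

n(acid) = 0.2540 x 0.02854 = 0.007249 mol; n(KOH) added = 0.1592 x 0.05082 = 0.008091 mol.
Base is in excess by 0.008091 - 0.007249 = 0.0008414 mol in a total volume of 0.07936 L.
[OH^-] = 0.0008414/0.07936 = 0.01060 M, so pOH = 1.97 and pH = 14.00 - 1.97 = 12.03.

12.03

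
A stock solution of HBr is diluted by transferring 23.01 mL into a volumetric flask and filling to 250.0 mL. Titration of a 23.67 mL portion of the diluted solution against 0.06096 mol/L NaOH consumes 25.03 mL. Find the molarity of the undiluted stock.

n(NaOH) = 0.06096 x 0.02503 = 0.001526 mol.
n(HBr) in the aliquot = 0.001526 mol.
[diluted HBr] = 0.001526 / 0.02367 = 0.06446 M.
Dilution factor = 250.0/23.01 = 10.86, so [stock] = 0.06446 x 10.86 = 0.700 M.

0.700 M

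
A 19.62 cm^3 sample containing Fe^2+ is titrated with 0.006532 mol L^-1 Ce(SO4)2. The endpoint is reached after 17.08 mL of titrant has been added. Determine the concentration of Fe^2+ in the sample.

n(Ce(SO4)2) = 0.006532 x 0.01708 = 0.0001116 mol.
From the balanced equation, 1 mol Ce(SO4)2 reacts with 1 mol Fe^2+, so n(Fe^2+) = 0.0001116 x 1/1 = 0.0001116 mol.
[Fe^2+] = 0.0001116 / 0.01962 L = 0.00569 M.

0.00569 M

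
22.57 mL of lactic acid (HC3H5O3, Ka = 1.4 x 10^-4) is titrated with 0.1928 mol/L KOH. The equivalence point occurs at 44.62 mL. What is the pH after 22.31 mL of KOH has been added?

3.85

22.31 mL is exactly half the equivalence volume (44.62/2), i.e. the half-equivalence point.
There, n(HA) = n(A^-), so pH = pKa = -log(1.4 x 10^-4) = 3.85.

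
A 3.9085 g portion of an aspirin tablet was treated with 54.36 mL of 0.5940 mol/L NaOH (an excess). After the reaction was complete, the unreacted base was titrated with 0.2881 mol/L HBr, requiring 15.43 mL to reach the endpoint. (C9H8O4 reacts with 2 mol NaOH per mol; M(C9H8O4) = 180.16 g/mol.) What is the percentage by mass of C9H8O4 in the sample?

64.2%

Total n(NaOH) added = 0.5940 x 0.05436 = 0.03229 mol.
n(HBr) used = 0.2881 x 0.01543 = 0.004445 mol, which equals the excess n(NaOH).
So n(NaOH) consumed by the sample = 0.03229 - 0.004445 = 0.02784 mol.
n(C9H8O4) = 0.02784 / 2 = 0.01392 mol.
mass C9H8O4 = 0.01392 x 180.16 = 2.508 g, so %C9H8O4 = 2.508/3.9085 x 100 = 64.2%.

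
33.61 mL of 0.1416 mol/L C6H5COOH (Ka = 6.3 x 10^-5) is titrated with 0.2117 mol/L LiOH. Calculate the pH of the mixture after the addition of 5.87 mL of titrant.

Initial n(C6H5COOH) = 0.1416 x 0.03361 = 0.004759 mol.
n(LiOH) added = 0.2117 x 0.005870 = 0.001243 mol, converting that many moles of C6H5COOH to C6H5COO-.
Remaining n(C6H5COOH) = 0.003516 mol; n(C6H5COO-) = 0.001243 mol.
By Henderson-Hasselbalch, pH = pKa + log([A^-]/[HA]) = 4.20 + log(0.001243/0.003516) = 4.20 + (-0.45) = 3.75.

3.75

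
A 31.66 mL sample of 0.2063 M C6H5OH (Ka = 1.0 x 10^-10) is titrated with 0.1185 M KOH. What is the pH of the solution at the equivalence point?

11.44

n(C6H5OH) = 0.2063 x 0.03166 = 0.006531 mol; V(KOH) at equivalence = 0.006531/0.1185 = 0.05512 L.
At equivalence all the acid is converted to C6H5O-; total volume = 0.03166 + 0.05512 = 0.08678 L, so [C6H5O-] = 0.006531/0.08678 = 0.07527 M.
Kb = Kw/Ka = 1.0e-14 / 1.0 x 10^-10 = 0.000100.
[OH^-] = sqrt(Kb x [C6H5O-]) = sqrt(0.000100 x 0.07527) = 0.00274 M.
pOH = 2.56, so pH = 14.00 - 2.56 = 11.44.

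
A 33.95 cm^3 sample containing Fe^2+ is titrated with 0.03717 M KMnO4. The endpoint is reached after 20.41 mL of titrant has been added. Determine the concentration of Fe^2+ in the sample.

n(KMnO4) = 0.03717 x 0.02041 = 0.0007586 mol.
From the balanced equation, 1 mol KMnO4 reacts with 5 mol Fe^2+, so n(Fe^2+) = 0.0007586 x 5/1 = 0.003793 mol.
[Fe^2+] = 0.003793 / 0.03395 L = 0.112 M.

0.112 M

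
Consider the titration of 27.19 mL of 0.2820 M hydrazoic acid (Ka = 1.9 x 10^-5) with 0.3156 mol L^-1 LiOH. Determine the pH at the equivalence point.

8.95

n(HN3) = 0.2820 x 0.02719 = 0.007668 mol; V(LiOH) at equivalence = 0.007668/0.3156 = 0.02430 L.
At equivalence all the acid is converted to N3-; total volume = 0.02719 + 0.02430 = 0.05149 L, so [N3-] = 0.007668/0.05149 = 0.1489 M.
Kb = Kw/Ka = 1.0e-14 / 1.9 x 10^-5 = 5.26e-10.
[OH^-] = sqrt(Kb x [N3-]) = sqrt(5.26e-10 x 0.1489) = 8.85e-6 M.
pOH = 5.05, so pH = 14.00 - 5.05 = 8.95.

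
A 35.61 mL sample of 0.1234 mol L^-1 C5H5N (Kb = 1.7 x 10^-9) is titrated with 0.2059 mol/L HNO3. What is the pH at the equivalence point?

n(C5H5N) = 0.1234 x 0.03561 = 0.004394 mol; V(HNO3) at equivalence = 0.004394/0.2059 = 0.02134 L.
At equivalence the base is fully converted to C5H5NH+; total volume = 0.05695 L, so [C5H5NH+] = 0.004394/0.05695 = 0.07716 M.
Ka(C5H5NH+) = Kw/Kb = 1.0e-14 / 1.7 x 10^-9 = 5.88e-6.
[H^+] = sqrt(Ka x [C5H5NH+]) = sqrt(5.88e-6 x 0.07716) = 0.000674 M.
pH = -log(0.000674) = 3.17.

3.17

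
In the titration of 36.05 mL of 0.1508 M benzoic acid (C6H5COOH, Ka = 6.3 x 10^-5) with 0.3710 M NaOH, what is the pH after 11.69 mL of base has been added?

Initial n(C6H5COOH) = 0.1508 x 0.03605 = 0.005436 mol.
n(NaOH) added = 0.3710 x 0.01169 = 0.004337 mol, converting that many moles of C6H5COOH to C6H5COO-.
Remaining n(C6H5COOH) = 0.001099 mol; n(C6H5COO-) = 0.004337 mol.
By Henderson-Hasselbalch, pH = pKa + log([A^-]/[HA]) = 4.20 + log(0.004337/0.001099) = 4.20 + (+0.60) = 4.80.

4.80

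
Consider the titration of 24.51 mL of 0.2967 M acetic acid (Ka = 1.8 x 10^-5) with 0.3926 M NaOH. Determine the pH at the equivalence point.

n(CH3COOH) = 0.2967 x 0.02451 = 0.007272 mol; V(NaOH) at equivalence = 0.007272/0.3926 = 0.01852 L.
At equivalence all the acid is converted to CH3COO-; total volume = 0.02451 + 0.01852 = 0.04303 L, so [CH3COO-] = 0.007272/0.04303 = 0.1690 M.
Kb = Kw/Ka = 1.0e-14 / 1.8 x 10^-5 = 5.56e-10.
[OH^-] = sqrt(Kb x [CH3COO-]) = sqrt(5.56e-10 x 0.1690) = 9.69e-6 M.
pOH = 5.01, so pH = 14.00 - 5.01 = 8.99.

8.99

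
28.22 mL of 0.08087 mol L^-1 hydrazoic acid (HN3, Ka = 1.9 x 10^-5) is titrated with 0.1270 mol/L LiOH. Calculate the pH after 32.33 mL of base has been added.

n(acid) = 0.08087 x 0.02822 = 0.002282 mol; n(LiOH) added = 0.1270 x 0.03233 = 0.004106 mol.
Base is in excess by 0.004106 - 0.002282 = 0.001824 mol in a total volume of 0.06055 L.
[OH^-] = 0.001824/0.06055 = 0.03012 M, so pOH = 1.52 and pH = 14.00 - 1.52 = 12.48.

12.48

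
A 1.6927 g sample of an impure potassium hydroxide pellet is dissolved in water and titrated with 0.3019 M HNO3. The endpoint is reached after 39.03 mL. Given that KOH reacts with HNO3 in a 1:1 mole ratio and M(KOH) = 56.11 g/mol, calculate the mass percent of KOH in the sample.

n(HNO3) = 0.3019 x 0.03903 = 0.01178 mol.
n(KOH) = 0.01178 / 1 = 0.01178 mol.
mass of KOH = 0.01178 x 56.11 = 0.6612 g.
% purity = 0.6612 / 1.6927 x 100 = 39.1%.

39.1%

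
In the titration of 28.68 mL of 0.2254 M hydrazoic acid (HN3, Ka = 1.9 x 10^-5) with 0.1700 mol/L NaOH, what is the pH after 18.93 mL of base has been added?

Initial n(HN3) = 0.2254 x 0.02868 = 0.006464 mol.
n(NaOH) added = 0.1700 x 0.01893 = 0.003218 mol, converting that many moles of HN3 to N3-.
Remaining n(HN3) = 0.003246 mol; n(N3-) = 0.003218 mol.
By Henderson-Hasselbalch, pH = pKa + log([A^-]/[HA]) = 4.72 + log(0.003218/0.003246) = 4.72 + (-0.00) = 4.72.

4.72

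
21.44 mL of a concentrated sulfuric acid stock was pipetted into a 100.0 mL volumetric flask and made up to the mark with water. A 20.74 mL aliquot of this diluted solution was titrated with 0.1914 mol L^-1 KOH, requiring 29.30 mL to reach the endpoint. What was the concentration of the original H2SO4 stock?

0.631 M

n(KOH) = 0.1914 x 0.02930 = 0.005608 mol.
n(H2SO4) in the aliquot = 0.005608 x 1/2 = 0.002804 mol.
[diluted H2SO4] = 0.002804 / 0.02074 = 0.1352 M.
Dilution factor = 100.0/21.44 = 4.664, so [stock] = 0.1352 x 4.664 = 0.631 M.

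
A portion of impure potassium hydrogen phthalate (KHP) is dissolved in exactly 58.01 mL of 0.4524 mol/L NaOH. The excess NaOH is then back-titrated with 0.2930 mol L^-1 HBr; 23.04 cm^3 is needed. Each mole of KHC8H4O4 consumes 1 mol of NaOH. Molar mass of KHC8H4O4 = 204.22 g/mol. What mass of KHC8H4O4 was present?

3.98 g

Total n(NaOH) added = 0.4524 x 0.05801 = 0.02624 mol.
n(HBr) used = 0.2930 x 0.02304 = 0.006751 mol, which equals the excess n(NaOH).
So n(NaOH) consumed by the sample = 0.02624 - 0.006751 = 0.01949 mol.
n(KHC8H4O4) = 0.01949 / 1 = 0.01949 mol.
mass = 0.01949 mol x 204.22 g/mol = 3.98 g.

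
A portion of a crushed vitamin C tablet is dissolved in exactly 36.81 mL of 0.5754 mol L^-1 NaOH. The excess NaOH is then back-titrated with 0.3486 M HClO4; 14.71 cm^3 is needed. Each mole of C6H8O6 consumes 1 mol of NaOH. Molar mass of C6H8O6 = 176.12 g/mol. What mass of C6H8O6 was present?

2.83 g

Total n(NaOH) added = 0.5754 x 0.03681 = 0.02118 mol.
n(HClO4) used = 0.3486 x 0.01471 = 0.005128 mol, which equals the excess n(NaOH).
So n(NaOH) consumed by the sample = 0.02118 - 0.005128 = 0.01605 mol.
n(C6H8O6) = 0.01605 / 1 = 0.01605 mol.
mass = 0.01605 mol x 176.12 g/mol = 2.83 g.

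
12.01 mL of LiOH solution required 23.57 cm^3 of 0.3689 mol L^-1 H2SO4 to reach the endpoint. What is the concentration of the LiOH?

1.45 M

n(H2SO4) delivered = 0.3689 x 0.02357 = 0.008695 mol.
The reaction is 2 LiOH + 1 H2SO4, so n(LiOH) = 0.008695 x 2/1 = 0.01739 mol.
[LiOH] = 0.01739 mol / 0.01201 L = 1.45 M.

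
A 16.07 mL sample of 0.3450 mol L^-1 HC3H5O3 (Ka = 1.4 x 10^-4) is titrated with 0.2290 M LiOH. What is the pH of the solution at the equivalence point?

8.50

n(HC3H5O3) = 0.3450 x 0.01607 = 0.005544 mol; V(LiOH) at equivalence = 0.005544/0.2290 = 0.02421 L.
At equivalence all the acid is converted to C3H5O3-; total volume = 0.01607 + 0.02421 = 0.04028 L, so [C3H5O3-] = 0.005544/0.04028 = 0.1376 M.
Kb = Kw/Ka = 1.0e-14 / 1.4 x 10^-4 = 7.14e-11.
[OH^-] = sqrt(Kb x [C3H5O3-]) = sqrt(7.14e-11 x 0.1376) = 3.14e-6 M.
pOH = 5.50, so pH = 14.00 - 5.50 = 8.50.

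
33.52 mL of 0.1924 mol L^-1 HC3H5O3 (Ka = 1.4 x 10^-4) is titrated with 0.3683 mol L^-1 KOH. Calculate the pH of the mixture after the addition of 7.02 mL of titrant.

3.68

Initial n(HC3H5O3) = 0.1924 x 0.03352 = 0.006449 mol.
n(KOH) added = 0.3683 x 0.007020 = 0.002585 mol, converting that many moles of HC3H5O3 to C3H5O3-.
Remaining n(HC3H5O3) = 0.003864 mol; n(C3H5O3-) = 0.002585 mol.
By Henderson-Hasselbalch, pH = pKa + log([A^-]/[HA]) = 3.85 + log(0.002585/0.003864) = 3.85 + (-0.17) = 3.68.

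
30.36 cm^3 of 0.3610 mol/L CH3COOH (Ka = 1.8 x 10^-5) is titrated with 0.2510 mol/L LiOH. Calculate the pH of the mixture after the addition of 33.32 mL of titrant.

Initial n(CH3COOH) = 0.3610 x 0.03036 = 0.01096 mol.
n(LiOH) added = 0.2510 x 0.03332 = 0.008363 mol, converting that many moles of CH3COOH to CH3COO-.
Remaining n(CH3COOH) = 0.002597 mol; n(CH3COO-) = 0.008363 mol.
By Henderson-Hasselbalch, pH = pKa + log([A^-]/[HA]) = 4.74 + log(0.008363/0.002597) = 4.74 + (+0.51) = 5.25.

5.25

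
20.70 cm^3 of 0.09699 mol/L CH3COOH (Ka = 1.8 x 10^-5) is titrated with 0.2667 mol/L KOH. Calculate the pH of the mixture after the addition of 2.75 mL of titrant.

Initial n(CH3COOH) = 0.09699 x 0.02070 = 0.002008 mol.
n(KOH) added = 0.2667 x 0.002750 = 0.0007334 mol, converting that many moles of CH3COOH to CH3COO-.
Remaining n(CH3COOH) = 0.001274 mol; n(CH3COO-) = 0.0007334 mol.
By Henderson-Hasselbalch, pH = pKa + log([A^-]/[HA]) = 4.74 + log(0.0007334/0.001274) = 4.74 + (-0.24) = 4.50.

4.50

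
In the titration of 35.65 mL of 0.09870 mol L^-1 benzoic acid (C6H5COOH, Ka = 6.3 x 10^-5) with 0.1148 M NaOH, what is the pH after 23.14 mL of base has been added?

Initial n(C6H5COOH) = 0.09870 x 0.03565 = 0.003519 mol.
n(NaOH) added = 0.1148 x 0.02314 = 0.002656 mol, converting that many moles of C6H5COOH to C6H5COO-.
Remaining n(C6H5COOH) = 0.0008622 mol; n(C6H5COO-) = 0.002656 mol.
By Henderson-Hasselbalch, pH = pKa + log([A^-]/[HA]) = 4.20 + log(0.002656/0.0008622) = 4.20 + (+0.49) = 4.69.

4.69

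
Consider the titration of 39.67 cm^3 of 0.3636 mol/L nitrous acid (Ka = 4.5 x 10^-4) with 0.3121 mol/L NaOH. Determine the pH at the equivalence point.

8.29

n(HNO2) = 0.3636 x 0.03967 = 0.01442 mol; V(NaOH) at equivalence = 0.01442/0.3121 = 0.04622 L.
At equivalence all the acid is converted to NO2-; total volume = 0.03967 + 0.04622 = 0.08589 L, so [NO2-] = 0.01442/0.08589 = 0.1679 M.
Kb = Kw/Ka = 1.0e-14 / 4.5 x 10^-4 = 2.22e-11.
[OH^-] = sqrt(Kb x [NO2-]) = sqrt(2.22e-11 x 0.1679) = 1.93e-6 M.
pOH = 5.71, so pH = 14.00 - 5.71 = 8.29.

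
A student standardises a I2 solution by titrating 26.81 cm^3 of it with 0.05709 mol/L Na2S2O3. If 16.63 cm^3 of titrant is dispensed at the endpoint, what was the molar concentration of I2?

0.0177 M

n(Na2S2O3) = 0.05709 x 0.01663 = 0.0009494 mol.
From the balanced equation, 2 mol Na2S2O3 reacts with 1 mol I2, so n(I2) = 0.0009494 x 1/2 = 0.0004747 mol.
[I2] = 0.0004747 / 0.02681 L = 0.0177 M.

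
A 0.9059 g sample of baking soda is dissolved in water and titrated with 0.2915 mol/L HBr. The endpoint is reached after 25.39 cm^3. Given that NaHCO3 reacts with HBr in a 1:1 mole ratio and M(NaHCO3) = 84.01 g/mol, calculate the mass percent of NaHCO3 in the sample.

n(HBr) = 0.2915 x 0.02539 = 0.007401 mol.
n(NaHCO3) = 0.007401 / 1 = 0.007401 mol.
mass of NaHCO3 = 0.007401 x 84.01 = 0.6218 g.
% purity = 0.6218 / 0.9059 x 100 = 68.6%.

68.6%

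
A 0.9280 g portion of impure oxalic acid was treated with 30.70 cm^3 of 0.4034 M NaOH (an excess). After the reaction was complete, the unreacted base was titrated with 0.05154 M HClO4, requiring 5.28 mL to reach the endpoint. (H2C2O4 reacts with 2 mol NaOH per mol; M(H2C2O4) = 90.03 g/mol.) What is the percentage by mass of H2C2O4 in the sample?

Total n(NaOH) added = 0.4034 x 0.03070 = 0.01238 mol.
n(HClO4) used = 0.05154 x 0.005280 = 0.0002721 mol, which equals the excess n(NaOH).
So n(NaOH) consumed by the sample = 0.01238 - 0.0002721 = 0.01211 mol.
n(H2C2O4) = 0.01211 / 2 = 0.006056 mol.
mass H2C2O4 = 0.006056 x 90.03 = 0.5452 g, so %H2C2O4 = 0.5452/0.9280 x 100 = 58.8%.

58.8%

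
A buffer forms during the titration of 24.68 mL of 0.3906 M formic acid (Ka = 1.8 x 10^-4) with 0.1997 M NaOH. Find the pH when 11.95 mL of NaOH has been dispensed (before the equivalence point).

Initial n(HCOOH) = 0.3906 x 0.02468 = 0.009640 mol.
n(NaOH) added = 0.1997 x 0.01195 = 0.002386 mol, converting that many moles of HCOOH to HCOO-.
Remaining n(HCOOH) = 0.007254 mol; n(HCOO-) = 0.002386 mol.
By Henderson-Hasselbalch, pH = pKa + log([A^-]/[HA]) = 3.74 + log(0.002386/0.007254) = 3.74 + (-0.48) = 3.26.

3.26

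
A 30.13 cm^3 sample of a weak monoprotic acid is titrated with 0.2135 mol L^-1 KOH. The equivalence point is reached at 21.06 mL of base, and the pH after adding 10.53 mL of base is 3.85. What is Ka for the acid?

1.4 x 10^-4

10.53 mL is half of the equivalence volume, so this is the half-equivalence point where [HA] = [A^-].
At half-equivalence pH = pKa, so pKa = 3.85.
Ka = 10^(-3.85) = 1.4 x 10^-4.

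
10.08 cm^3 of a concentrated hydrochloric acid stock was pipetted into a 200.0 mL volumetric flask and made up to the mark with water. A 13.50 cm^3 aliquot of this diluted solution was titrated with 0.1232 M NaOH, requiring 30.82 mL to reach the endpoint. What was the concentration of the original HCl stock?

n(NaOH) = 0.1232 x 0.03082 = 0.003797 mol.
n(HCl) in the aliquot = 0.003797 mol.
[diluted HCl] = 0.003797 / 0.01350 = 0.2813 M.
Dilution factor = 200.0/10.08 = 19.84, so [stock] = 0.2813 x 19.84 = 5.58 M.

5.58 M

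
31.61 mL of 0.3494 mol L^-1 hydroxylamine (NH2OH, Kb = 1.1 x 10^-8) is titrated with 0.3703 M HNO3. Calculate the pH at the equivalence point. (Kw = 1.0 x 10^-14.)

3.39

n(NH2OH) = 0.3494 x 0.03161 = 0.01104 mol; V(HNO3) at equivalence = 0.01104/0.3703 = 0.02983 L.
At equivalence the base is fully converted to NH3OH+; total volume = 0.06144 L, so [NH3OH+] = 0.01104/0.06144 = 0.1798 M.
Ka(NH3OH+) = Kw/Kb = 1.0e-14 / 1.1 x 10^-8 = 9.09e-7.
[H^+] = sqrt(Ka x [NH3OH+]) = sqrt(9.09e-7 x 0.1798) = 0.000404 M.
pH = -log(0.000404) = 3.39.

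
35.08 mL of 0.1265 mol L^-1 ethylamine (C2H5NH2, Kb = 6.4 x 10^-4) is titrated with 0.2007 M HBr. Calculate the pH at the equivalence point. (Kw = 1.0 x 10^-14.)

5.96

n(C2H5NH2) = 0.1265 x 0.03508 = 0.004438 mol; V(HBr) at equivalence = 0.004438/0.2007 = 0.02211 L.
At equivalence the base is fully converted to C2H5NH3+; total volume = 0.05719 L, so [C2H5NH3+] = 0.004438/0.05719 = 0.07759 M.
Ka(C2H5NH3+) = Kw/Kb = 1.0e-14 / 6.4 x 10^-4 = 1.56e-11.
[H^+] = sqrt(Ka x [C2H5NH3+]) = sqrt(1.56e-11 x 0.07759) = 1.10e-6 M.
pH = -log(1.10e-6) = 5.96.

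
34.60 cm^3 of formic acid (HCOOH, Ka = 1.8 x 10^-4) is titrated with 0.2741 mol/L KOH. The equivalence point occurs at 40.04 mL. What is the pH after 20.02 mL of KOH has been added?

20.02 mL is exactly half the equivalence volume (40.04/2), i.e. the half-equivalence point.
There, n(HA) = n(A^-), so pH = pKa = -log(1.8 x 10^-4) = 3.74.

3.74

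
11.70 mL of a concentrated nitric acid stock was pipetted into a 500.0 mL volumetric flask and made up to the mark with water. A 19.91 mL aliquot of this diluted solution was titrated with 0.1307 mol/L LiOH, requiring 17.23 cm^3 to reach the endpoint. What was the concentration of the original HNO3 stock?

n(LiOH) = 0.1307 x 0.01723 = 0.002252 mol.
n(HNO3) in the aliquot = 0.002252 mol.
[diluted HNO3] = 0.002252 / 0.01991 = 0.1131 M.
Dilution factor = 500.0/11.70 = 42.74, so [stock] = 0.1131 x 42.74 = 4.83 M.

4.83 M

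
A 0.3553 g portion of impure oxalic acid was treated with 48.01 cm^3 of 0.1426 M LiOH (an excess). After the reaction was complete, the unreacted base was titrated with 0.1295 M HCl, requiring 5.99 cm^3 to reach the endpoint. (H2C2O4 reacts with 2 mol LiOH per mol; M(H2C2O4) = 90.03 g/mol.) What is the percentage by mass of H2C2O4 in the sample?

76.9%

Total n(LiOH) added = 0.1426 x 0.04801 = 0.006846 mol.
n(HCl) used = 0.1295 x 0.005990 = 0.0007757 mol, which equals the excess n(LiOH).
So n(LiOH) consumed by the sample = 0.006846 - 0.0007757 = 0.006071 mol.
n(H2C2O4) = 0.006071 / 2 = 0.003035 mol.
mass H2C2O4 = 0.003035 x 90.03 = 0.2733 g, so %H2C2O4 = 0.2733/0.3553 x 100 = 76.9%.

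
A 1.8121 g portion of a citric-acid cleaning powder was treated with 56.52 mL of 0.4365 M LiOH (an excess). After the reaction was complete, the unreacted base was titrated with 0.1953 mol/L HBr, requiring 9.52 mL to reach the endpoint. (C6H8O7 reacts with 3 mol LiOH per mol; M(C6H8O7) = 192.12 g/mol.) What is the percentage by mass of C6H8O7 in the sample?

80.6%

Total n(LiOH) added = 0.4365 x 0.05652 = 0.02467 mol.
n(HBr) used = 0.1953 x 0.009520 = 0.001859 mol, which equals the excess n(LiOH).
So n(LiOH) consumed by the sample = 0.02467 - 0.001859 = 0.02281 mol.
n(C6H8O7) = 0.02281 / 3 = 0.007604 mol.
mass C6H8O7 = 0.007604 x 192.12 = 1.461 g, so %C6H8O7 = 1.461/1.8121 x 100 = 80.6%.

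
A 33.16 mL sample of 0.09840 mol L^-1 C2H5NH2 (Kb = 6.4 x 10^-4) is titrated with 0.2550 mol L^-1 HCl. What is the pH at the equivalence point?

5.98

n(C2H5NH2) = 0.09840 x 0.03316 = 0.003263 mol; V(HCl) at equivalence = 0.003263/0.2550 = 0.01280 L.
At equivalence the base is fully converted to C2H5NH3+; total volume = 0.04596 L, so [C2H5NH3+] = 0.003263/0.04596 = 0.07100 M.
Ka(C2H5NH3+) = Kw/Kb = 1.0e-14 / 6.4 x 10^-4 = 1.56e-11.
[H^+] = sqrt(Ka x [C2H5NH3+]) = sqrt(1.56e-11 x 0.07100) = 1.05e-6 M.
pH = -log(1.05e-6) = 5.98.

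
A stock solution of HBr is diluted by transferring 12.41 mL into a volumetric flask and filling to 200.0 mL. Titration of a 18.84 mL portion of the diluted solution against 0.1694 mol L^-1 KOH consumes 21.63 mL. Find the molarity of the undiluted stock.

n(KOH) = 0.1694 x 0.02163 = 0.003664 mol.
n(HBr) in the aliquot = 0.003664 mol.
[diluted HBr] = 0.003664 / 0.01884 = 0.1945 M.
Dilution factor = 200.0/12.41 = 16.12, so [stock] = 0.1945 x 16.12 = 3.13 M.

3.13 M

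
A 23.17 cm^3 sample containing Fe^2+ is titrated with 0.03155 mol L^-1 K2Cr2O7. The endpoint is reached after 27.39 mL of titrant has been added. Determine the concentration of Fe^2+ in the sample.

0.224 M

n(K2Cr2O7) = 0.03155 x 0.02739 = 0.0008642 mol.
From the balanced equation, 1 mol K2Cr2O7 reacts with 6 mol Fe^2+, so n(Fe^2+) = 0.0008642 x 6/1 = 0.005185 mol.
[Fe^2+] = 0.005185 / 0.02317 L = 0.224 M.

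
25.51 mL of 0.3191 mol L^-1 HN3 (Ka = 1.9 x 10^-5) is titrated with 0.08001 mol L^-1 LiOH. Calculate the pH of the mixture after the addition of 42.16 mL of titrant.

4.57

Initial n(HN3) = 0.3191 x 0.02551 = 0.008140 mol.
n(LiOH) added = 0.08001 x 0.04216 = 0.003373 mol, converting that many moles of HN3 to N3-.
Remaining n(HN3) = 0.004767 mol; n(N3-) = 0.003373 mol.
By Henderson-Hasselbalch, pH = pKa + log([A^-]/[HA]) = 4.72 + log(0.003373/0.004767) = 4.72 + (-0.15) = 4.57.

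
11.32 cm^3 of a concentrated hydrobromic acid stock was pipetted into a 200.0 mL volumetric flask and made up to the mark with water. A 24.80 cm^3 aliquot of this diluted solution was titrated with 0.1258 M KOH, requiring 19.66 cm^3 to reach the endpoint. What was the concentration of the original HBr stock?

1.76 M

n(KOH) = 0.1258 x 0.01966 = 0.002473 mol.
n(HBr) in the aliquot = 0.002473 mol.
[diluted HBr] = 0.002473 / 0.02480 = 0.09973 M.
Dilution factor = 200.0/11.32 = 17.67, so [stock] = 0.09973 x 17.67 = 1.76 M.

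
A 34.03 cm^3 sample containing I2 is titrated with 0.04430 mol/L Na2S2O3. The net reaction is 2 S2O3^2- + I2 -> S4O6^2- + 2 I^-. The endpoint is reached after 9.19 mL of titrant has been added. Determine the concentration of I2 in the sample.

n(Na2S2O3) = 0.04430 x 0.009190 = 0.0004071 mol.
From the balanced equation, 2 mol Na2S2O3 reacts with 1 mol I2, so n(I2) = 0.0004071 x 1/2 = 0.0002036 mol.
[I2] = 0.0002036 / 0.03403 L = 0.00598 M.

0.00598 M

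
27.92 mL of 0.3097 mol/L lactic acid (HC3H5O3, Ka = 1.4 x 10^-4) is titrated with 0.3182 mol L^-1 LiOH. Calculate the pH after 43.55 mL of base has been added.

n(acid) = 0.3097 x 0.02792 = 0.008647 mol; n(LiOH) added = 0.3182 x 0.04355 = 0.01386 mol.
Base is in excess by 0.01386 - 0.008647 = 0.005211 mol in a total volume of 0.07147 L.
[OH^-] = 0.005211/0.07147 = 0.07291 M, so pOH = 1.14 and pH = 14.00 - 1.14 = 12.86.

12.86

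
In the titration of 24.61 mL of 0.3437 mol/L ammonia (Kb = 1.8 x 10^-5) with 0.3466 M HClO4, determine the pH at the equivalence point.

5.01

n(NH3) = 0.3437 x 0.02461 = 0.008458 mol; V(HClO4) at equivalence = 0.008458/0.3466 = 0.02440 L.
At equivalence the base is fully converted to NH4+; total volume = 0.04901 L, so [NH4+] = 0.008458/0.04901 = 0.1726 M.
Ka(NH4+) = Kw/Kb = 1.0e-14 / 1.8 x 10^-5 = 5.56e-10.
[H^+] = sqrt(Ka x [NH4+]) = sqrt(5.56e-10 x 0.1726) = 9.79e-6 M.
pH = -log(9.79e-6) = 5.01.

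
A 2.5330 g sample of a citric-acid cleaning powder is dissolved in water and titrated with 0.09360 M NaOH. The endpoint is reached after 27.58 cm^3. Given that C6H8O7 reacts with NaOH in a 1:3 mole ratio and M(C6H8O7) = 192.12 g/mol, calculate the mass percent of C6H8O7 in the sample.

n(NaOH) = 0.09360 x 0.02758 = 0.002581 mol.
n(C6H8O7) = 0.002581 / 3 = 0.0008605 mol.
mass of C6H8O7 = 0.0008605 x 192.12 = 0.1653 g.
% purity = 0.1653 / 2.5330 x 100 = 6.53%.

6.53%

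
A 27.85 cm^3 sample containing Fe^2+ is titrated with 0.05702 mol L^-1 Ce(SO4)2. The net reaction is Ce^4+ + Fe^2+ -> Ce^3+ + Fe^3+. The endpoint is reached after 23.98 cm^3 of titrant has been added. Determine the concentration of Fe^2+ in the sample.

0.0491 M

n(Ce(SO4)2) = 0.05702 x 0.02398 = 0.001367 mol.
From the balanced equation, 1 mol Ce(SO4)2 reacts with 1 mol Fe^2+, so n(Fe^2+) = 0.001367 x 1/1 = 0.001367 mol.
[Fe^2+] = 0.001367 / 0.02785 L = 0.0491 M.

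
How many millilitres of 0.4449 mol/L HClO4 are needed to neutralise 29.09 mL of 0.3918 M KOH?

25.6 mL

n(KOH) = 0.3918 mol/L x 0.02909 L = 0.01140 mol.
At equivalence n(HClO4) = n(KOH) = 0.01140 mol.
V(HClO4) = 0.01140 / 0.4449 = 0.02562 L = 25.6 mL.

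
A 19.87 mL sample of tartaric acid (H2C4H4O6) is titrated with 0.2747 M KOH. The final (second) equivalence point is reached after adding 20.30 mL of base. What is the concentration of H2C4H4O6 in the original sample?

0.140 M

n(KOH) = 0.2747 x 0.02030 = 0.005576 mol.
At the final (second) equivalence point, 2 mol OH^- react per mol H2C4H4O6, so n(H2C4H4O6) = 0.005576 / 2 = 0.002788 mol.
[H2C4H4O6] = 0.002788 / 0.01987 L = 0.140 M.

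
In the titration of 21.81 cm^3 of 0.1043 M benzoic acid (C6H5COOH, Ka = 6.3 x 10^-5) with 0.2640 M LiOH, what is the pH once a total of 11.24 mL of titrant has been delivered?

12.32

n(acid) = 0.1043 x 0.02181 = 0.002275 mol; n(LiOH) added = 0.2640 x 0.01124 = 0.002967 mol.
Base is in excess by 0.002967 - 0.002275 = 0.0006926 mol in a total volume of 0.03305 L.
[OH^-] = 0.0006926/0.03305 = 0.02096 M, so pOH = 1.68 and pH = 14.00 - 1.68 = 12.32.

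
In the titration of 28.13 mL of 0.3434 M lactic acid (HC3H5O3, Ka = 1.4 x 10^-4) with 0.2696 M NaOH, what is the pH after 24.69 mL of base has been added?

4.20

Initial n(HC3H5O3) = 0.3434 x 0.02813 = 0.009660 mol.
n(NaOH) added = 0.2696 x 0.02469 = 0.006656 mol, converting that many moles of HC3H5O3 to C3H5O3-.
Remaining n(HC3H5O3) = 0.003003 mol; n(C3H5O3-) = 0.006656 mol.
By Henderson-Hasselbalch, pH = pKa + log([A^-]/[HA]) = 3.85 + log(0.006656/0.003003) = 3.85 + (+0.35) = 4.20.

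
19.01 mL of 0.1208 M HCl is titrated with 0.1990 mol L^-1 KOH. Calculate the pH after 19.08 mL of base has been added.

n(acid) = 0.1208 x 0.01901 = 0.002296 mol; n(KOH) added = 0.1990 x 0.01908 = 0.003797 mol.
Base is in excess by 0.003797 - 0.002296 = 0.001501 mol in a total volume of 0.03809 L.
[OH^-] = 0.001501/0.03809 = 0.03939 M, so pOH = 1.40 and pH = 14.00 - 1.40 = 12.60.

12.60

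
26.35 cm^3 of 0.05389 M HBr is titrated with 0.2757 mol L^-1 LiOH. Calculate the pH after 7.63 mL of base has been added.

n(acid) = 0.05389 x 0.02635 = 0.001420 mol; n(LiOH) added = 0.2757 x 0.007630 = 0.002104 mol.
Base is in excess by 0.002104 - 0.001420 = 0.0006836 mol in a total volume of 0.03398 L.
[OH^-] = 0.0006836/0.03398 = 0.02012 M, so pOH = 1.70 and pH = 14.00 - 1.70 = 12.30.

12.30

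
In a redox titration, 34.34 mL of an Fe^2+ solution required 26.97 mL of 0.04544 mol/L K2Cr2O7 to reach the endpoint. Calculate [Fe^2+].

0.214 M

n(K2Cr2O7) = 0.04544 x 0.02697 = 0.001226 mol.
From the balanced equation, 1 mol K2Cr2O7 reacts with 6 mol Fe^2+, so n(Fe^2+) = 0.001226 x 6/1 = 0.007353 mol.
[Fe^2+] = 0.007353 / 0.03434 L = 0.214 M.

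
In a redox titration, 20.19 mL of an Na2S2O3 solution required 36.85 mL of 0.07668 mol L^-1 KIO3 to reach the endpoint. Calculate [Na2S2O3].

0.840 M

n(KIO3) = 0.07668 x 0.03685 = 0.002826 mol.
From the balanced equation, 1 mol KIO3 reacts with 6 mol Na2S2O3, so n(Na2S2O3) = 0.002826 x 6/1 = 0.01695 mol.
[Na2S2O3] = 0.01695 / 0.02019 L = 0.840 M.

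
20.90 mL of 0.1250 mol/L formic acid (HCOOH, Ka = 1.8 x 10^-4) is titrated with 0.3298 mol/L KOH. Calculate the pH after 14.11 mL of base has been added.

n(acid) = 0.1250 x 0.02090 = 0.002612 mol; n(KOH) added = 0.3298 x 0.01411 = 0.004653 mol.
Base is in excess by 0.004653 - 0.002612 = 0.002041 mol in a total volume of 0.03501 L.
[OH^-] = 0.002041/0.03501 = 0.05830 M, so pOH = 1.23 and pH = 14.00 - 1.23 = 12.77.

12.77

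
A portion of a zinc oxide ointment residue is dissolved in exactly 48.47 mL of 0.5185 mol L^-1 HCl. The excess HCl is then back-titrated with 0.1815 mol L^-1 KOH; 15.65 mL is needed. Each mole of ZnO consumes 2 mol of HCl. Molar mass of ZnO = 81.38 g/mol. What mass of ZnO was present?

Total n(HCl) added = 0.5185 x 0.04847 = 0.02513 mol.
n(KOH) used = 0.1815 x 0.01565 = 0.002840 mol, which equals the excess n(HCl).
So n(HCl) consumed by the sample = 0.02513 - 0.002840 = 0.02229 mol.
n(ZnO) = 0.02229 / 2 = 0.01115 mol.
mass = 0.01115 mol x 81.38 g/mol = 0.907 g.

0.907 g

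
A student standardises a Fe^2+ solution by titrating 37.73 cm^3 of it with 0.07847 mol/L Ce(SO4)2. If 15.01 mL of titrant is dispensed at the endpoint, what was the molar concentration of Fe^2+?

n(Ce(SO4)2) = 0.07847 x 0.01501 = 0.001178 mol.
From the balanced equation, 1 mol Ce(SO4)2 reacts with 1 mol Fe^2+, so n(Fe^2+) = 0.001178 x 1/1 = 0.001178 mol.
[Fe^2+] = 0.001178 / 0.03773 L = 0.0312 M.

0.0312 M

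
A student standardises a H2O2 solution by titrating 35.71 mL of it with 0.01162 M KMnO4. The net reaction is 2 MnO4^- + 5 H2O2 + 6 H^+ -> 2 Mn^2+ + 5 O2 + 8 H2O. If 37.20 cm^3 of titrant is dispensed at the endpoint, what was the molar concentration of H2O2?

0.0303 M

n(KMnO4) = 0.01162 x 0.03720 = 0.0004323 mol.
From the balanced equation, 2 mol KMnO4 reacts with 5 mol H2O2, so n(H2O2) = 0.0004323 x 5/2 = 0.001081 mol.
[H2O2] = 0.001081 / 0.03571 L = 0.0303 M.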